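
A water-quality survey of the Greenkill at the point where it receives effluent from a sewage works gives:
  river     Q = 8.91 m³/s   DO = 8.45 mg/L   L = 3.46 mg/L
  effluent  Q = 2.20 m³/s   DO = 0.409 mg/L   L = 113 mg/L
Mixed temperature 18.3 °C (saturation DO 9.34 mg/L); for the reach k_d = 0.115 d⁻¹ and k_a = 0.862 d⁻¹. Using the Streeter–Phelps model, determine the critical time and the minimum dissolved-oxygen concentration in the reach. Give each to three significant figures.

Mixed DO = (8.91×8.45 + 2.20×0.409)/(8.91+2.20) = 76.19/11.11 = 6.858 mg/L.
Mixed L₀ = (8.91×3.46 + 2.20×113)/(11.11) = 279.4/11.11 = 25.15 mg/L.
Initial deficit D₀ = C_s − DO₀ = 9.34 − 6.858 = 2.482 mg/L.
t_c = (1/0.7470) ln[(0.862/0.115)(1 − 2.482×0.7470/(0.115×25.15))] = 1.339 × ln(2.690) = 1.325 d.
D_c = (0.115/0.862) × 25.15 × e^(−0.115×1.325) = 0.1334 × 25.15 × 0.8587 = 2.881 mg/L.
Minimum DO = 9.34 − 2.881 = 6.459 mg/L.

t_c ≈ 1.32 d; minimum DO ≈ 6.46 mg/L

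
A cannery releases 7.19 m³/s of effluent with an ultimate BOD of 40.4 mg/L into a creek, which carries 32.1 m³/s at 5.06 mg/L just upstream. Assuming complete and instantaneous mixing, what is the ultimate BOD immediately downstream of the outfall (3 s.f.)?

11.5 mg/L

Flow-weighted mixing: C = (Q_r C_r + Q_w C_w)/(Q_r + Q_w)
= (32.1×5.06 + 7.19×40.4)/(32.1 + 7.19) = 452.9/39.29 = 11.53 mg/L.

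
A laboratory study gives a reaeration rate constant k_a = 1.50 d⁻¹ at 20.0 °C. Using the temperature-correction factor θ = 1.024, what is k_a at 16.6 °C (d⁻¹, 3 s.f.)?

k_a(T₂) = k_a(T₁) · θ^(T₂−T₁) = 1.50 × 1.024^(16.6−20.0)
= 1.50 × 1.024^-3.40 = 1.50 × 0.9225 = 1.384 d⁻¹.

k_a ≈ 1.38 d⁻¹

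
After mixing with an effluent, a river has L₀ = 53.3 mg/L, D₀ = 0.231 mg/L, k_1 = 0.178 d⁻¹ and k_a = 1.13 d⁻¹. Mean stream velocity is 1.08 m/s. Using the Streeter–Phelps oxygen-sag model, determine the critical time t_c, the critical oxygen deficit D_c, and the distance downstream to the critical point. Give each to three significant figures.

At the critical point dD/dt = 0, so k_1 L₀ e^(−k_1 t) = k_a D. Substituting D(t) from the Streeter–Phelps equation and solving for t gives
t_c = ln[(k_a/k_1)(1 − D₀(k_a−k_1)/(k_1 L₀))] / (k_a−k_1).
Here k_a−k_1 = 0.9520 d⁻¹ and 1 − D₀(k_a−k_1)/(k_1 L₀) = 1 − 0.231×0.9520/(0.178×53.3) = 0.9768, so
t_c = ln(6.348 × 0.9768) / 0.9520 = 1.825 / 0.9520 = 1.917 d.
D_c = (k_1/k_a) L₀ e^(−k_1 t_c) = (0.178/1.13) × 53.3 × e^(−0.178×1.917) = 0.1575 × 53.3 × 0.7109 = 5.969 mg/L.
x_c = v t_c = 1.08 m/s × 1.917 d × 86400 s/d = 178900 m ≈ 179 km.

t_c ≈ 1.92 d; D_c ≈ 5.97 mg/L; x_c ≈ 179 km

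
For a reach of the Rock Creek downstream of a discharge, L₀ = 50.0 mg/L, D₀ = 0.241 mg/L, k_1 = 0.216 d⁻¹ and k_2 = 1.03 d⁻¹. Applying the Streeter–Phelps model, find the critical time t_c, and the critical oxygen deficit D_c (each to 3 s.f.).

At the critical point dD/dt = 0, so k_1 L₀ e^(−k_1 t) = k_2 D. Substituting D(t) from the Streeter–Phelps equation and solving for t gives
t_c = ln[(k_2/k_1)(1 − D₀(k_2−k_1)/(k_1 L₀))] / (k_2−k_1).
Here k_2−k_1 = 0.8140 d⁻¹ and 1 − D₀(k_2−k_1)/(k_1 L₀) = 1 − 0.241×0.8140/(0.216×50.0) = 0.9818, so
t_c = ln(4.769 × 0.9818) / 0.8140 = 1.544 / 0.8140 = 1.896 d.
L(t_c) = L₀ e^(−k_1 t_c) = 50.0 × 0.6639 = 33.19 mg/L, and at the critical point k_2 D_c = k_1 L, so D_c = (0.216/1.03) × 33.19 = 6.961 mg/L.

t_c ≈ 1.90 d; D_c ≈ 6.96 mg/L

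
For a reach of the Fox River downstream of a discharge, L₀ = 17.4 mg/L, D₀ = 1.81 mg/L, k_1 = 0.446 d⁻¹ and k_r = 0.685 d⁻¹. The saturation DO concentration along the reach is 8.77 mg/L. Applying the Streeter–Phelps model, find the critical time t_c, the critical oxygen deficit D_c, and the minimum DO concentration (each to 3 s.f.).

t_c ≈ 1.56 d; D_c ≈ 5.66 mg/L; min DO ≈ 3.11 mg/L

At the critical point dD/dt = 0, so k_1 L₀ e^(−k_1 t) = k_r D. Substituting D(t) from the Streeter–Phelps equation and solving for t gives
t_c = ln[(k_r/k_1)(1 − D₀(k_r−k_1)/(k_1 L₀))] / (k_r−k_1).
Here k_r−k_1 = 0.2390 d⁻¹ and 1 − D₀(k_r−k_1)/(k_1 L₀) = 1 − 1.81×0.2390/(0.446×17.4) = 0.9443, so
t_c = ln(1.536 × 0.9443) / 0.2390 = 0.3717 / 0.2390 = 1.555 d.
D_c = (k_1/k_r) L₀ e^(−k_1 t_c) = (0.446/0.685) × 17.4 × e^(−0.446×1.555) = 0.6511 × 17.4 × 0.4997 = 5.661 mg/L.
Minimum DO = C_s − D_c = 8.77 − 5.661 = 3.109 mg/L.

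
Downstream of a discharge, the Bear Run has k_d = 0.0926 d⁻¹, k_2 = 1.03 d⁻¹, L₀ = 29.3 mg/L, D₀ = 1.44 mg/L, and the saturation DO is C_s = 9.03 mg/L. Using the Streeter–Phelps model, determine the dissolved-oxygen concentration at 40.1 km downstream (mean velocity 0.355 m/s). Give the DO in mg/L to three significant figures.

DO ≈ 6.84 mg/L

Travel time t = x/v = 40.1 km / (0.355 m/s) = 40100 m / 0.355 m/s = 113000 s = 1.307 d.
k_d L₀/(k_2−k_d) = 0.0926×29.3/(1.03−0.0926) = 2.713/0.9374 = 2.894 mg/L.
e^(−k_d t) = e^(−0.0926×1.307) = 0.8860; e^(−k_2 t) = e^(−1.03×1.307) = 0.2601.
D = 2.894 × (0.8860 − 0.2601) + 1.44 × 0.2601 = 1.811 + 0.3746 = 2.186 mg/L.
DO = C_s − D = 9.03 − 2.186 = 6.844 mg/L.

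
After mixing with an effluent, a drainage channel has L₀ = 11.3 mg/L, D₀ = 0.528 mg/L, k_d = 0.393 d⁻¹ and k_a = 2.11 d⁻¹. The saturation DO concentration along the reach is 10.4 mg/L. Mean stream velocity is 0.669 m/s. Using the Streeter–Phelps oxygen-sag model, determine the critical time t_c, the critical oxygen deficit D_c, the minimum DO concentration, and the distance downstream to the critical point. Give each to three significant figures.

At the critical point dD/dt = 0, so k_d L₀ e^(−k_d t) = k_a D. Substituting D(t) from the Streeter–Phelps equation and solving for t gives
t_c = ln[(k_a/k_d)(1 − D₀(k_a−k_d)/(k_d L₀))] / (k_a−k_d).
Here k_a−k_d = 1.717 d⁻¹ and 1 − D₀(k_a−k_d)/(k_d L₀) = 1 − 0.528×1.717/(0.393×11.3) = 0.7959, so
t_c = ln(5.369 × 0.7959) / 1.717 = 1.452 / 1.717 = 0.8458 d.
D_c = (k_d/k_a) L₀ e^(−k_d t_c) = (0.393/2.11) × 11.3 × e^(−0.393×0.8458) = 0.1863 × 11.3 × 0.7172 = 1.509 mg/L.
Minimum DO = C_s − D_c = 10.4 − 1.509 = 8.891 mg/L.
x_c = v t_c = 0.669 m/s × 0.8458 d × 86400 s/d = 48890 m ≈ 48.9 km.

t_c ≈ 0.846 d; D_c ≈ 1.51 mg/L; min DO ≈ 8.89 mg/L; x_c ≈ 48.9 km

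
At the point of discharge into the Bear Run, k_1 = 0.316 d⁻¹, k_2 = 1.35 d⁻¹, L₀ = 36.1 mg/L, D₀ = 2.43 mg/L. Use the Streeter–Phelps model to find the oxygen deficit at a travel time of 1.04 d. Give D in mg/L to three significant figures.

D ≈ 5.83 mg/L

k_1 L₀/(k_2−k_1) = 0.316×36.1/(1.35−0.316) = 11.41/1.034 = 11.03 mg/L.
e^(−k_1 t) = e^(−0.316×1.040) = 0.7199; e^(−k_2 t) = e^(−1.35×1.040) = 0.2456.
D = 11.03 × (0.7199 − 0.2456) + 2.43 × 0.2456 = 5.233 + 0.5968 = 5.829 mg/L.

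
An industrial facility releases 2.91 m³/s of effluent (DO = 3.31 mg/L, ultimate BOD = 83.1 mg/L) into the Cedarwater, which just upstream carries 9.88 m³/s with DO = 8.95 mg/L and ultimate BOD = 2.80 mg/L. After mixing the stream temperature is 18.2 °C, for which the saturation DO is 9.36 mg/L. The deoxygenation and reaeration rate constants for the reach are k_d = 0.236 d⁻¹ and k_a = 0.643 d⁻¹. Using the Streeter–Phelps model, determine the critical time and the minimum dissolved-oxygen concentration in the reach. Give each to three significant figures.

t_c ≈ 2.10 d; minimum DO ≈ 4.64 mg/L

Mixed DO = (9.88×8.95 + 2.91×3.31)/(9.88+2.91) = 98.06/12.79 = 7.667 mg/L.
Mixed L₀ = (9.88×2.80 + 2.91×83.1)/(12.79) = 269.5/12.79 = 21.07 mg/L.
Initial deficit D₀ = C_s − DO₀ = 9.36 − 7.667 = 1.693 mg/L.
t_c = (1/0.4070) ln[(0.643/0.236)(1 − 1.693×0.4070/(0.236×21.07))] = 2.457 × ln(2.347) = 2.096 d.
D_c = (0.236/0.643) × 21.07 × e^(−0.236×2.096) = 0.3670 × 21.07 × 0.6098 = 4.715 mg/L.
Minimum DO = 9.36 − 4.715 = 4.645 mg/L.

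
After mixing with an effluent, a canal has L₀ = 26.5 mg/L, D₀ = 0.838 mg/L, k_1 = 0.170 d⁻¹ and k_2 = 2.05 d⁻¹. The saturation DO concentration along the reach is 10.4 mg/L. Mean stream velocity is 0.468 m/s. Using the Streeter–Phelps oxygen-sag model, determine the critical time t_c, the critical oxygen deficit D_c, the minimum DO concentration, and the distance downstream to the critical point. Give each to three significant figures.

With k_2/k_1 = 12.06 and 1 − D₀(k_2−k_1)/(k_1 L₀) = 0.6503,
t_c = ln(12.06 × 0.6503) / (2.05 − 0.170) = ln(7.842) / 1.880 = 2.059/1.880 = 1.095 d.
D_c = (k_1/k_2) L₀ e^(−k_1 t_c) = (0.170/2.05) × 26.5 × e^(−0.170×1.095) = 0.08293 × 26.5 × 0.8301 = 1.824 mg/L.
Minimum DO = C_s − D_c = 10.4 − 1.824 = 8.576 mg/L.
x_c = v t_c = 0.468 m/s × 1.095 d × 86400 s/d = 44300 m ≈ 44.3 km.

t_c ≈ 1.10 d; D_c ≈ 1.82 mg/L; min DO ≈ 8.58 mg/L; x_c ≈ 44.3 km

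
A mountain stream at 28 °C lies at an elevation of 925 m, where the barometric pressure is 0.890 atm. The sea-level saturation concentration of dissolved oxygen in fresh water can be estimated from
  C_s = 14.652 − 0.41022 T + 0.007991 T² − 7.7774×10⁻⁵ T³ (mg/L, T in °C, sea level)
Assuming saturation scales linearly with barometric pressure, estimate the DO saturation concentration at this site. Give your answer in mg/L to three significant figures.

C_s ≈ 6.87 mg/L

At sea level: C_s = 14.652 − 0.41022×28 + 0.007991×28² − 7.7774×10⁻⁵×28³ = 7.723 mg/L.
Pressure correction: C_s' = 7.723 × 0.890 = 6.874 mg/L.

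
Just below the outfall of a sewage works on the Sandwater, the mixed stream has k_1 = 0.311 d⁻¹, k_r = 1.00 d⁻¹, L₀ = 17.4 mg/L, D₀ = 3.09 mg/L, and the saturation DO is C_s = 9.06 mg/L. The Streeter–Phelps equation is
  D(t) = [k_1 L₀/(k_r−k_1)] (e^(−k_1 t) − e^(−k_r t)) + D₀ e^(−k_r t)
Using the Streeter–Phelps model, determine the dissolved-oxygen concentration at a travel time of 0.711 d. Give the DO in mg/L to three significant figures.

k_1 L₀/(k_r−k_1) = 0.311×17.4/(1.00−0.311) = 5.411/0.6890 = 7.854 mg/L.
e^(−k_1 t) = e^(−0.311×0.7110) = 0.8016; e^(−k_r t) = e^(−1.00×0.7110) = 0.4912.
D = 7.854 × (0.8016 − 0.4912) + 3.09 × 0.4912 = 2.438 + 1.518 = 3.956 mg/L.
DO = C_s − D = 9.06 − 3.956 = 5.104 mg/L.

DO ≈ 5.10 mg/L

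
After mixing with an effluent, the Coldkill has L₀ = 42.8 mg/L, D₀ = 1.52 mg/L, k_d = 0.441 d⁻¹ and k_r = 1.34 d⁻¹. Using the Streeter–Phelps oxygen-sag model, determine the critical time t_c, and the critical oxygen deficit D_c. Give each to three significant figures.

t_c ≈ 1.15 d; D_c ≈ 8.47 mg/L

t_c = [1/(k_r−k_d)] ln[(k_r/k_d)(1 − D₀(k_r−k_d)/(k_d L₀))]
= [1/(1.34−0.441)] ln[(1.34/0.441)(1 − 1.52×0.8990/(0.441×42.8))]
= (1/0.8990) ln[3.039 × 0.9276] = 1.112 × ln(2.819) = 1.112 × 1.036 = 1.153 d.
D_c = (k_d/k_r) L₀ e^(−k_d t_c) = (0.441/1.34) × 42.8 × e^(−0.441×1.153) = 0.3291 × 42.8 × 0.6015 = 8.473 mg/L.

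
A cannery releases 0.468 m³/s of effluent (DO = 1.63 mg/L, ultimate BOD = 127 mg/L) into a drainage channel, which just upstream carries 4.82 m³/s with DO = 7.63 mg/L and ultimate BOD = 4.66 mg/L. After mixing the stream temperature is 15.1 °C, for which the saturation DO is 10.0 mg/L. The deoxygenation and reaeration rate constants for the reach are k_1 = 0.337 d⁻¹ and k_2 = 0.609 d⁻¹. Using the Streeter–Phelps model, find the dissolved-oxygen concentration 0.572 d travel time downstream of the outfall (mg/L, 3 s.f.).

DO ≈ 5.67 mg/L

Mixed DO = (4.82×7.63 + 0.468×1.63)/(4.82+0.468) = 37.54/5.288 = 7.099 mg/L.
Mixed L₀ = (4.82×4.66 + 0.468×127)/(5.288) = 81.90/5.288 = 15.49 mg/L.
Initial deficit D₀ = C_s − DO₀ = 10.0 − 7.099 = 2.901 mg/L.
D(0.572) = [0.337×15.49/(0.609−0.337)](e^(−0.337×0.572) − e^(−0.609×0.572)) + 2.901 e^(−0.609×0.572)
= 19.19 × (0.8247 − 0.7059) + 2.901 × 0.7059 = 4.328 mg/L.
DO = 10.0 − 4.328 = 5.672 mg/L.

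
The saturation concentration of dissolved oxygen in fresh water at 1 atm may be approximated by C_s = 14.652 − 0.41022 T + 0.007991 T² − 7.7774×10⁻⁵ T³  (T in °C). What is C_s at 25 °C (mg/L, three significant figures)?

C_s = 14.652 − 0.41022×25 + 0.007991×25² − 7.7774×10⁻⁵×25³ = 8.176 mg/L.

C_s ≈ 8.18 mg/L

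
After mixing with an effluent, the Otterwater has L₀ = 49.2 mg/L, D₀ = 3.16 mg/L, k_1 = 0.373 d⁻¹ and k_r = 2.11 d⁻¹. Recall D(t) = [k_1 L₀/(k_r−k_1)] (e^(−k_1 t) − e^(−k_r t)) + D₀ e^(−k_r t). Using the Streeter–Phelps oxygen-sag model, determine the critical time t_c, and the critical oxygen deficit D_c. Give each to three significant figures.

At the critical point dD/dt = 0, so k_1 L₀ e^(−k_1 t) = k_r D. Substituting D(t) from the Streeter–Phelps equation and solving for t gives
t_c = ln[(k_r/k_1)(1 − D₀(k_r−k_1)/(k_1 L₀))] / (k_r−k_1).
Here k_r−k_1 = 1.737 d⁻¹ and 1 − D₀(k_r−k_1)/(k_1 L₀) = 1 − 3.16×1.737/(0.373×49.2) = 0.7009, so
t_c = ln(5.657 × 0.7009) / 1.737 = 1.377 / 1.737 = 0.7930 d.
D_c = (k_1/k_r) L₀ e^(−k_1 t_c) = (0.373/2.11) × 49.2 × e^(−0.373×0.7930) = 0.1768 × 49.2 × 0.7439 = 6.470 mg/L.

t_c ≈ 0.793 d; D_c ≈ 6.47 mg/L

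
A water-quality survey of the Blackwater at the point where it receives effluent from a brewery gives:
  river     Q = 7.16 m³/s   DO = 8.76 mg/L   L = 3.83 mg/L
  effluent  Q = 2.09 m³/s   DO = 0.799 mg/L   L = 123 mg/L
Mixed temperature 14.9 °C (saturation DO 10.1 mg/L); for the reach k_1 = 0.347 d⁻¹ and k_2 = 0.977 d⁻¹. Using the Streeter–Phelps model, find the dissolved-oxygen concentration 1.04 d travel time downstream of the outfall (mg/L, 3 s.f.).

DO ≈ 3.29 mg/L

Mixed DO = (7.16×8.76 + 2.09×0.799)/(7.16+2.09) = 64.39/9.250 = 6.961 mg/L.
Mixed L₀ = (7.16×3.83 + 2.09×123)/(9.250) = 284.5/9.250 = 30.76 mg/L.
Initial deficit D₀ = C_s − DO₀ = 10.1 − 6.961 = 3.139 mg/L.
D(1.04) = [0.347×30.76/(0.977−0.347)](e^(−0.347×1.04) − e^(−0.977×1.04)) + 3.139 e^(−0.977×1.04)
= 16.94 × (0.6971 − 0.3620) + 3.139 × 0.3620 = 6.812 mg/L.
DO = 10.1 − 6.812 = 3.288 mg/L.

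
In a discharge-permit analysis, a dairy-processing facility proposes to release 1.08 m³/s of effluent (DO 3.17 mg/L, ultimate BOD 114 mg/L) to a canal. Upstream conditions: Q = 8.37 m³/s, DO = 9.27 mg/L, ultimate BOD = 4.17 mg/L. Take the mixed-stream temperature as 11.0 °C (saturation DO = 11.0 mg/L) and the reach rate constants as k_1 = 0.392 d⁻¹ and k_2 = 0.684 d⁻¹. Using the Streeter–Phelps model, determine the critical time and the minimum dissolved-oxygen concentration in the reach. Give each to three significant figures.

Mixed DO = (8.37×9.27 + 1.08×3.17)/(8.37+1.08) = 81.01/9.450 = 8.573 mg/L.
Mixed L₀ = (8.37×4.17 + 1.08×114)/(9.450) = 158.0/9.450 = 16.72 mg/L.
Initial deficit D₀ = C_s − DO₀ = 11.0 − 8.573 = 2.427 mg/L.
t_c = (1/0.2920) ln[(0.684/0.392)(1 − 2.427×0.2920/(0.392×16.72))] = 3.425 × ln(1.556) = 1.515 d.
D_c = (0.392/0.684) × 16.72 × e^(−0.392×1.515) = 0.5731 × 16.72 × 0.5523 = 5.293 mg/L.
Minimum DO = 11.0 − 5.293 = 5.707 mg/L.

t_c ≈ 1.51 d; minimum DO ≈ 5.71 mg/L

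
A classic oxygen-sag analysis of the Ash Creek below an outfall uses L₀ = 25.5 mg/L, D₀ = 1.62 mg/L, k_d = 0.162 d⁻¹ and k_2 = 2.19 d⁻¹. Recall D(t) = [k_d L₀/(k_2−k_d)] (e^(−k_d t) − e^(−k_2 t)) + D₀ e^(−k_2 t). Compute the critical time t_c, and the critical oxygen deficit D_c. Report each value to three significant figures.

t_c = [1/(k_2−k_d)] ln[(k_2/k_d)(1 − D₀(k_2−k_d)/(k_d L₀))]
= [1/(2.19−0.162)] ln[(2.19/0.162)(1 − 1.62×2.028/(0.162×25.5))]
= (1/2.028) ln[13.52 × 0.2047] = 0.4931 × ln(2.767) = 0.4931 × 1.018 = 0.5019 d.
L(t_c) = L₀ e^(−k_d t_c) = 25.5 × 0.9219 = 23.51 mg/L, and at the critical point k_2 D_c = k_d L, so D_c = (0.162/2.19) × 23.51 = 1.739 mg/L.

t_c ≈ 0.502 d; D_c ≈ 1.74 mg/L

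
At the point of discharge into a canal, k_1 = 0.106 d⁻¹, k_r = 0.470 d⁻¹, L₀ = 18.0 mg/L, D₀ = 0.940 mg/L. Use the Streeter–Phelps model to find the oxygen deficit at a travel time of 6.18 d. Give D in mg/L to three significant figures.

D ≈ 2.49 mg/L

k_1 L₀/(k_r−k_1) = 0.106×18.0/(0.470−0.106) = 1.908/0.3640 = 5.242 mg/L.
e^(−k_1 t) = e^(−0.106×6.180) = 0.5194; e^(−k_r t) = e^(−0.470×6.180) = 0.05477.
D = 5.242 × (0.5194 − 0.05477) + 0.940 × 0.05477 = 2.435 + 0.05148 = 2.487 mg/L.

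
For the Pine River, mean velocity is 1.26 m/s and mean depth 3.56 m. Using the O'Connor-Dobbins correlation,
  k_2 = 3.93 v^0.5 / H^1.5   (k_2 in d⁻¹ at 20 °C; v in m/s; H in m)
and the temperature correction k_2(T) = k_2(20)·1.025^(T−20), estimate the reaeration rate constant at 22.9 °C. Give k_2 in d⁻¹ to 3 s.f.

k_2(20) = 3.93 × 1.26^0.5 / 3.56^1.5 = 3.93 × 1.122 / 6.717 = 0.6568 d⁻¹.
k_2(22.9) = 0.6568 × 1.025^(22.9−20) = 0.6568 × 1.074 = 0.7055 d⁻¹.

k_2 ≈ 0.706 d⁻¹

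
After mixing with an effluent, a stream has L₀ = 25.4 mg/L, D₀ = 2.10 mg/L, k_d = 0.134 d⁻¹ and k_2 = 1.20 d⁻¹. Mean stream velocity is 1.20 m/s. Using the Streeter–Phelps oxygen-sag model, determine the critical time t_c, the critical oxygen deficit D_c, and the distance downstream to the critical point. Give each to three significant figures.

t_c ≈ 1.05 d; D_c ≈ 2.46 mg/L; x_c ≈ 109 km

With k_2/k_d = 8.955 and 1 − D₀(k_2−k_d)/(k_d L₀) = 0.3423,
t_c = ln(8.955 × 0.3423) / (1.20 − 0.134) = ln(3.065) / 1.066 = 1.120/1.066 = 1.051 d.
D_c = (k_d/k_2) L₀ e^(−k_d t_c) = (0.134/1.20) × 25.4 × e^(−0.134×1.051) = 0.1117 × 25.4 × 0.8687 = 2.464 mg/L.
x_c = v t_c = 1.20 m/s × 1.051 d × 86400 s/d = 108900 m ≈ 109 km.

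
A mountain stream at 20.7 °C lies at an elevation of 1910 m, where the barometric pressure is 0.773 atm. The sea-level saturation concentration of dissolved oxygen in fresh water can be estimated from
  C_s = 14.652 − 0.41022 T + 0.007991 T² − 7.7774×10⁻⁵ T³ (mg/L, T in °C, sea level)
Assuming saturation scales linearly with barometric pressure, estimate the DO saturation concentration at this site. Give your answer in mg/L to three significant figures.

At sea level: C_s = 14.652 − 0.41022×20.7 + 0.007991×20.7² − 7.7774×10⁻⁵×20.7³ = 8.895 mg/L.
Pressure correction: C_s' = 8.895 × 0.773 = 6.876 mg/L.

C_s ≈ 6.88 mg/L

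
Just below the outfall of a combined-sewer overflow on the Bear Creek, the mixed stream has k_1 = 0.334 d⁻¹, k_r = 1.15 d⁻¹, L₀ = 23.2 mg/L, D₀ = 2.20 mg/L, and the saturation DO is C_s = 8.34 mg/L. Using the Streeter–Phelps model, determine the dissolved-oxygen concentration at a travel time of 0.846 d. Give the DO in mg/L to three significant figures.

DO ≈ 3.94 mg/L

k_1 L₀/(k_r−k_1) = 0.334×23.2/(1.15−0.334) = 7.749/0.8160 = 9.496 mg/L.
e^(−k_1 t) = e^(−0.334×0.8460) = 0.7538; e^(−k_r t) = e^(−1.15×0.8460) = 0.3780.
D = 9.496 × (0.7538 − 0.3780) + 2.20 × 0.3780 = 3.569 + 0.8316 = 4.401 mg/L.
DO = C_s − D = 8.34 − 4.401 = 3.939 mg/L.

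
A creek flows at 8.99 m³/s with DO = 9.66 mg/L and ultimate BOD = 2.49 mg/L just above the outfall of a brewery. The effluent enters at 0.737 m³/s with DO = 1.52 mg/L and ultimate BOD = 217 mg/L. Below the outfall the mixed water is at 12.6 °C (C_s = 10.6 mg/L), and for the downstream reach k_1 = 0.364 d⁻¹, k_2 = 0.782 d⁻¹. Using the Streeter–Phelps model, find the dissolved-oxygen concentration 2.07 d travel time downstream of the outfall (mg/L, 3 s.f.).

DO ≈ 5.84 mg/L

Mixed DO = (8.99×9.66 + 0.737×1.52)/(8.99+0.737) = 87.96/9.727 = 9.043 mg/L.
Mixed L₀ = (8.99×2.49 + 0.737×217)/(9.727) = 182.3/9.727 = 18.74 mg/L.
Initial deficit D₀ = C_s − DO₀ = 10.6 − 9.043 = 1.557 mg/L.
D(2.07) = [0.364×18.74/(0.782−0.364)](e^(−0.364×2.07) − e^(−0.782×2.07)) + 1.557 e^(−0.782×2.07)
= 16.32 × (0.4707 − 0.1981) + 1.557 × 0.1981 = 4.757 mg/L.
DO = 10.6 − 4.757 = 5.843 mg/L.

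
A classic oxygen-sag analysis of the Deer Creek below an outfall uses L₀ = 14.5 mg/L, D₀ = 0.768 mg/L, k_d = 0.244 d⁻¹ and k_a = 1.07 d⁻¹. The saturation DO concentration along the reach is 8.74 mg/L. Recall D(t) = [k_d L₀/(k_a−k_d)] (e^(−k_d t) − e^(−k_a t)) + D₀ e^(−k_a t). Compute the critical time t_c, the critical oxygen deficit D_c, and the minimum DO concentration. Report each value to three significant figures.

At the critical point dD/dt = 0, so k_d L₀ e^(−k_d t) = k_a D. Substituting D(t) from the Streeter–Phelps equation and solving for t gives
t_c = ln[(k_a/k_d)(1 − D₀(k_a−k_d)/(k_d L₀))] / (k_a−k_d).
Here k_a−k_d = 0.8260 d⁻¹ and 1 − D₀(k_a−k_d)/(k_d L₀) = 1 − 0.768×0.8260/(0.244×14.5) = 0.8207, so
t_c = ln(4.385 × 0.8207) / 0.8260 = 1.281 / 0.8260 = 1.550 d.
D_c = (k_d/k_a) L₀ e^(−k_d t_c) = (0.244/1.07) × 14.5 × e^(−0.244×1.550) = 0.2280 × 14.5 × 0.6850 = 2.265 mg/L.
Minimum DO = C_s − D_c = 8.74 − 2.265 = 6.475 mg/L.

t_c ≈ 1.55 d; D_c ≈ 2.27 mg/L; min DO ≈ 6.47 mg/L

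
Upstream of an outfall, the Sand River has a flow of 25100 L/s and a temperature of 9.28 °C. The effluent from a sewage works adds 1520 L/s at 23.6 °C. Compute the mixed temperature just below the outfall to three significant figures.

Flow-weighted mixing: C = (Q_r C_r + Q_w C_w)/(Q_r + Q_w)
= (25100×9.28 + 1520×23.6)/(25100 + 1520) = 268800/26620 = 10.10 °C.

10.1 °C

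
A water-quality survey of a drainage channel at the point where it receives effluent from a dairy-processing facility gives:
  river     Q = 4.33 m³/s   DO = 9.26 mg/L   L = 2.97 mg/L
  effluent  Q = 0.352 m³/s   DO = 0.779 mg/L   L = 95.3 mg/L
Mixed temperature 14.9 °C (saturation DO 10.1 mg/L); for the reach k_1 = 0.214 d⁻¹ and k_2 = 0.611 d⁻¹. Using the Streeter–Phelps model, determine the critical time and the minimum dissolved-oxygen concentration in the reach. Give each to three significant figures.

Mixed DO = (4.33×9.26 + 0.352×0.779)/(4.33+0.352) = 40.37/4.682 = 8.622 mg/L.
Mixed L₀ = (4.33×2.97 + 0.352×95.3)/(4.682) = 46.41/4.682 = 9.912 mg/L.
Initial deficit D₀ = C_s − DO₀ = 10.1 − 8.622 = 1.478 mg/L.
t_c = (1/0.3970) ln[(0.611/0.214)(1 − 1.478×0.3970/(0.214×9.912))] = 2.519 × ln(2.066) = 1.827 d.
D_c = (0.214/0.611) × 9.912 × e^(−0.214×1.827) = 0.3502 × 9.912 × 0.6764 = 2.348 mg/L.
Minimum DO = 10.1 − 2.348 = 7.752 mg/L.

t_c ≈ 1.83 d; minimum DO ≈ 7.75 mg/L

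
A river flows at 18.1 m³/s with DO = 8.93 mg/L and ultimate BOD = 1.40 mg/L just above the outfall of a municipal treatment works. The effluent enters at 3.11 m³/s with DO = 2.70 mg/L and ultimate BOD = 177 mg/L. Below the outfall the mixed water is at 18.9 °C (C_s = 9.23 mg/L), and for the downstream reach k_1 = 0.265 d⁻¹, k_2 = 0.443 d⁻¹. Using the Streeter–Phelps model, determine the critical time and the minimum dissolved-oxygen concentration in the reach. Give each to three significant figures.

t_c ≈ 2.72 d; minimum DO ≈ 1.32 mg/L

Mixed DO = (18.1×8.93 + 3.11×2.70)/(18.1+3.11) = 170.0/21.21 = 8.017 mg/L.
Mixed L₀ = (18.1×1.40 + 3.11×177)/(21.21) = 575.8/21.21 = 27.15 mg/L.
Initial deficit D₀ = C_s − DO₀ = 9.23 − 8.017 = 1.213 mg/L.
t_c = (1/0.1780) ln[(0.443/0.265)(1 − 1.213×0.1780/(0.265×27.15))] = 5.618 × ln(1.622) = 2.715 d.
D_c = (0.265/0.443) × 27.15 × e^(−0.265×2.715) = 0.5982 × 27.15 × 0.4869 = 7.908 mg/L.
Minimum DO = 9.23 − 7.908 = 1.322 mg/L.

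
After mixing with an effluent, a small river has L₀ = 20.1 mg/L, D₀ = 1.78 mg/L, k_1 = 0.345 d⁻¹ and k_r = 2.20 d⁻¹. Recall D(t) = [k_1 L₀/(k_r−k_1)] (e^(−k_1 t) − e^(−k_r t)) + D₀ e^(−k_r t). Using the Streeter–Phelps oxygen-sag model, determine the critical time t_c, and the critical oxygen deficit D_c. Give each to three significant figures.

t_c ≈ 0.650 d; D_c ≈ 2.52 mg/L

t_c = [1/(k_r−k_1)] ln[(k_r/k_1)(1 − D₀(k_r−k_1)/(k_1 L₀))]
= [1/(2.20−0.345)] ln[(2.20/0.345)(1 − 1.78×1.855/(0.345×20.1))]
= (1/1.855) ln[6.377 × 0.5238] = 0.5391 × ln(3.340) = 0.5391 × 1.206 = 0.6502 d.
L(t_c) = L₀ e^(−k_1 t_c) = 20.1 × 0.7991 = 16.06 mg/L, and at the critical point k_r D_c = k_1 L, so D_c = (0.345/2.20) × 16.06 = 2.519 mg/L.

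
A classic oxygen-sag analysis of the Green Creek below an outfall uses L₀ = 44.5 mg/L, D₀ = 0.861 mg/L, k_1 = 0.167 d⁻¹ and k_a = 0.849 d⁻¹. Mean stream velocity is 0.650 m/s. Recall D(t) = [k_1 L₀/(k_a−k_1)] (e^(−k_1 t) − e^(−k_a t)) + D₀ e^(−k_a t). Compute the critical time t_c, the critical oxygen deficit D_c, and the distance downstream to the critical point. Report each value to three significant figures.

t_c ≈ 2.26 d; D_c ≈ 6.00 mg/L; x_c ≈ 127 km

At the critical point dD/dt = 0, so k_1 L₀ e^(−k_1 t) = k_a D. Substituting D(t) from the Streeter–Phelps equation and solving for t gives
t_c = ln[(k_a/k_1)(1 − D₀(k_a−k_1)/(k_1 L₀))] / (k_a−k_1).
Here k_a−k_1 = 0.6820 d⁻¹ and 1 − D₀(k_a−k_1)/(k_1 L₀) = 1 − 0.861×0.6820/(0.167×44.5) = 0.9210, so
t_c = ln(5.084 × 0.9210) / 0.6820 = 1.544 / 0.6820 = 2.264 d.
D_c = (k_1/k_a) L₀ e^(−k_1 t_c) = (0.167/0.849) × 44.5 × e^(−0.167×2.264) = 0.1967 × 44.5 × 0.6852 = 5.998 mg/L.
x_c = v t_c = 0.650 m/s × 2.264 d × 86400 s/d = 127100 m ≈ 127 km.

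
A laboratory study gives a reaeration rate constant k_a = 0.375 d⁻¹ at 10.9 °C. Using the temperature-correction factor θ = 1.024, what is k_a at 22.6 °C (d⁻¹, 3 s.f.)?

k_a ≈ 0.495 d⁻¹

k_a(T₂) = k_a(T₁) · θ^(T₂−T₁) = 0.375 × 1.024^(22.6−10.9)
= 0.375 × 1.024^11.7 = 0.375 × 1.320 = 0.4949 d⁻¹.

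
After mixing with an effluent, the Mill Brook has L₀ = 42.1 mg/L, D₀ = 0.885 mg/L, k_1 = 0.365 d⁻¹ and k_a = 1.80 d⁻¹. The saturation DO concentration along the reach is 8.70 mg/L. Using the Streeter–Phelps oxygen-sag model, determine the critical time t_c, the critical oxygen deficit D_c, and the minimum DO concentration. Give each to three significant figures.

With k_a/k_1 = 4.932 and 1 − D₀(k_a−k_1)/(k_1 L₀) = 0.9174,
t_c = ln(4.932 × 0.9174) / (1.80 − 0.365) = ln(4.524) / 1.435 = 1.509/1.435 = 1.052 d.
L(t_c) = L₀ e^(−k_1 t_c) = 42.1 × 0.6812 = 28.68 mg/L, and at the critical point k_a D_c = k_1 L, so D_c = (0.365/1.80) × 28.68 = 5.815 mg/L.
Minimum DO = C_s − D_c = 8.70 − 5.815 = 2.885 mg/L.

t_c ≈ 1.05 d; D_c ≈ 5.82 mg/L; min DO ≈ 2.88 mg/L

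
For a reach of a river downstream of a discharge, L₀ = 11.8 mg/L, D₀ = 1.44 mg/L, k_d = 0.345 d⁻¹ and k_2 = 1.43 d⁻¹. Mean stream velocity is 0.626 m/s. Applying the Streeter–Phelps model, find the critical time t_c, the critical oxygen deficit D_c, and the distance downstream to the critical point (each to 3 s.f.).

t_c ≈ 0.864 d; D_c ≈ 2.11 mg/L; x_c ≈ 46.7 km

With k_2/k_d = 4.145 and 1 − D₀(k_2−k_d)/(k_d L₀) = 0.6162,
t_c = ln(4.145 × 0.6162) / (1.43 − 0.345) = ln(2.554) / 1.085 = 0.9377/1.085 = 0.8643 d.
L(t_c) = L₀ e^(−k_d t_c) = 11.8 × 0.7422 = 8.758 mg/L, and at the critical point k_2 D_c = k_d L, so D_c = (0.345/1.43) × 8.758 = 2.113 mg/L.
x_c = v t_c = 0.626 m/s × 0.8643 d × 86400 s/d = 46740 m ≈ 46.7 km.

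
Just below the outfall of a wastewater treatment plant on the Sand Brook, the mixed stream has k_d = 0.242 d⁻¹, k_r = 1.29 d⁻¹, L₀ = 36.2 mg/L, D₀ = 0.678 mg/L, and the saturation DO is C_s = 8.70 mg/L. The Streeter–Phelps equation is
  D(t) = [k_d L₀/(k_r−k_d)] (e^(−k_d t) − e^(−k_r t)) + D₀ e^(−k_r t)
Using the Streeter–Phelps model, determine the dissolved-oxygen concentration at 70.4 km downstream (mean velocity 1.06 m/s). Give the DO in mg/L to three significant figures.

Travel time t = x/v = 70.4 km / (1.06 m/s) = 70400 m / 1.06 m/s = 66420 s = 0.7687 d.
k_d L₀/(k_r−k_d) = 0.242×36.2/(1.29−0.242) = 8.760/1.048 = 8.359 mg/L.
e^(−k_d t) = e^(−0.242×0.7687) = 0.8303; e^(−k_r t) = e^(−1.29×0.7687) = 0.3710.
D = 8.359 × (0.8303 − 0.3710) + 0.678 × 0.3710 = 3.839 + 0.2515 = 4.091 mg/L.
DO = C_s − D = 8.70 − 4.091 = 4.609 mg/L.

DO ≈ 4.61 mg/L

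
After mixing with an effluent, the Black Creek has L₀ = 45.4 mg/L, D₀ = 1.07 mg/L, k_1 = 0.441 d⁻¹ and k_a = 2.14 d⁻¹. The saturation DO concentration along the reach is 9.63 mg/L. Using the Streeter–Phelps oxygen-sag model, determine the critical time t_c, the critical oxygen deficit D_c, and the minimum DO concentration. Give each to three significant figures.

t_c = [1/(k_a−k_1)] ln[(k_a/k_1)(1 − D₀(k_a−k_1)/(k_1 L₀))]
= [1/(2.14−0.441)] ln[(2.14/0.441)(1 − 1.07×1.699/(0.441×45.4))]
= (1/1.699) ln[4.853 × 0.9092] = 0.5886 × ln(4.412) = 0.5886 × 1.484 = 0.8736 d.
D_c = (k_1/k_a) L₀ e^(−k_1 t_c) = (0.441/2.14) × 45.4 × e^(−0.441×0.8736) = 0.2061 × 45.4 × 0.6803 = 6.364 mg/L.
Minimum DO = C_s − D_c = 9.63 − 6.364 = 3.266 mg/L.

t_c ≈ 0.874 d; D_c ≈ 6.36 mg/L; min DO ≈ 3.27 mg/L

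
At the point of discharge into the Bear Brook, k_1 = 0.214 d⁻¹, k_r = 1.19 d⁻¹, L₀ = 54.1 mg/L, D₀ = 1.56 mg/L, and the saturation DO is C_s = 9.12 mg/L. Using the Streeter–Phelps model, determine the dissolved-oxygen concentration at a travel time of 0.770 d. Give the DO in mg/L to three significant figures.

k_1 L₀/(k_r−k_1) = 0.214×54.1/(1.19−0.214) = 11.58/0.9760 = 11.86 mg/L.
e^(−k_1 t) = e^(−0.214×0.7700) = 0.8481; e^(−k_r t) = e^(−1.19×0.7700) = 0.4000.
D = 11.86 × (0.8481 − 0.4000) + 1.56 × 0.4000 = 5.315 + 0.6240 = 5.939 mg/L.
DO = C_s − D = 9.12 − 5.939 = 3.181 mg/L.

DO ≈ 3.18 mg/L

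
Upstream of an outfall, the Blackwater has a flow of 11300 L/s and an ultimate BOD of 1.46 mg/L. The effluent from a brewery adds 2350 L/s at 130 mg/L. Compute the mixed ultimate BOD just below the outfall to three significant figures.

Flow-weighted mixing: C = (Q_r C_r + Q_w C_w)/(Q_r + Q_w)
= (11300×1.46 + 2350×130)/(11300 + 2350) = 322000/13650 = 23.59 mg/L.

23.6 mg/L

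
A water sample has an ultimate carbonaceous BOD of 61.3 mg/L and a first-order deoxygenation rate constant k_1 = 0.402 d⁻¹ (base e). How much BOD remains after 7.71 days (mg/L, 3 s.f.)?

L ≈ 2.76 mg/L

L_t = L₀ e^(−k_1 t) = 61.3 × e^(−0.402×7.71) = 61.3 × 0.04508 = 2.763 mg/L.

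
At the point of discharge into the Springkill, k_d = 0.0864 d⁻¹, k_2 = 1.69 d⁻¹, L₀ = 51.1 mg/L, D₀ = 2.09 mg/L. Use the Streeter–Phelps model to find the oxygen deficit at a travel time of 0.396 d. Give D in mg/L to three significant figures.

D ≈ 2.32 mg/L

k_d L₀/(k_2−k_d) = 0.0864×51.1/(1.69−0.0864) = 4.415/1.604 = 2.753 mg/L.
e^(−k_d t) = e^(−0.0864×0.3960) = 0.9664; e^(−k_2 t) = e^(−1.69×0.3960) = 0.5121.
D = 2.753 × (0.9664 − 0.5121) + 2.09 × 0.5121 = 1.251 + 1.070 = 2.321 mg/L.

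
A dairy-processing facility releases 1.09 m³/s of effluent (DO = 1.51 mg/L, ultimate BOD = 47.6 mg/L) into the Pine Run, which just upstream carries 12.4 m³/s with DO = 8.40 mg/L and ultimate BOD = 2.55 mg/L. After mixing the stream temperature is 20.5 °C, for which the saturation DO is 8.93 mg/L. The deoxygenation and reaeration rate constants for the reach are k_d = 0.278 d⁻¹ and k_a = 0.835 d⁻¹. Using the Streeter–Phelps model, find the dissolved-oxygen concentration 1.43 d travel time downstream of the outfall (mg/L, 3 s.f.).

DO ≈ 7.46 mg/L

Mixed DO = (12.4×8.40 + 1.09×1.51)/(12.4+1.09) = 105.8/13.49 = 7.843 mg/L.
Mixed L₀ = (12.4×2.55 + 1.09×47.6)/(13.49) = 83.50/13.49 = 6.190 mg/L.
Initial deficit D₀ = C_s − DO₀ = 8.93 − 7.843 = 1.087 mg/L.
D(1.43) = [0.278×6.190/(0.835−0.278)](e^(−0.278×1.43) − e^(−0.835×1.43)) + 1.087 e^(−0.835×1.43)
= 3.089 × (0.6720 − 0.3030) + 1.087 × 0.3030 = 1.469 mg/L.
DO = 8.93 − 1.469 = 7.461 mg/L.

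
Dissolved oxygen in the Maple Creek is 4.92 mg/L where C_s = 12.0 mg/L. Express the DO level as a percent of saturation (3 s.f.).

% saturation = C/C_s × 100 = 4.92/12.0 × 100 = 41.0 %.

41.0 % saturation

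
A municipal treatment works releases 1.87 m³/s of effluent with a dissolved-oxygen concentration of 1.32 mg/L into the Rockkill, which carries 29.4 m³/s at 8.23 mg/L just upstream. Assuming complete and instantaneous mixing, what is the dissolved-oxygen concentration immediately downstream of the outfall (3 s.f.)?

Flow-weighted mixing: C = (Q_r C_r + Q_w C_w)/(Q_r + Q_w)
= (29.4×8.23 + 1.87×1.32)/(29.4 + 1.87) = 244.4/31.27 = 7.817 mg/L.

7.82 mg/L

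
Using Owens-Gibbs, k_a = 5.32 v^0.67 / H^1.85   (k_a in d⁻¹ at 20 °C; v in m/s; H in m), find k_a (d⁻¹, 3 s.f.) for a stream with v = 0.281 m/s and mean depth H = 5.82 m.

k_a ≈ 0.0874 d⁻¹

k_a = 5.32 × 0.281^0.67 / 5.82^1.85 = 5.32 × 0.4272 / 26.01 = 0.08739 d⁻¹.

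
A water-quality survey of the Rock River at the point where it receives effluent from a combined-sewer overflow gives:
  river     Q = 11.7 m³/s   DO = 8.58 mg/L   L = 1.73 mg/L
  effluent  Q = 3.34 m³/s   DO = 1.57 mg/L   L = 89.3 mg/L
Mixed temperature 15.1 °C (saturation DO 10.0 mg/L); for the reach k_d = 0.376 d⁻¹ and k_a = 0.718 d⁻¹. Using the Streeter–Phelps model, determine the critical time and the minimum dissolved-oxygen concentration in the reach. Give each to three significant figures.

Mixed DO = (11.7×8.58 + 3.34×1.57)/(11.7+3.34) = 105.6/15.04 = 7.023 mg/L.
Mixed L₀ = (11.7×1.73 + 3.34×89.3)/(15.04) = 318.5/15.04 = 21.18 mg/L.
Initial deficit D₀ = C_s − DO₀ = 10.0 − 7.023 = 2.977 mg/L.
t_c = (1/0.3420) ln[(0.718/0.376)(1 − 2.977×0.3420/(0.376×21.18))] = 2.924 × ln(1.665) = 1.491 d.
D_c = (0.376/0.718) × 21.18 × e^(−0.376×1.491) = 0.5237 × 21.18 × 0.5708 = 6.330 mg/L.
Minimum DO = 10.0 − 6.330 = 3.670 mg/L.

t_c ≈ 1.49 d; minimum DO ≈ 3.67 mg/L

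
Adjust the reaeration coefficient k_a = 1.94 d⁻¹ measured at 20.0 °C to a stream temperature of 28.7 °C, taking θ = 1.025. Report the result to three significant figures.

k_a ≈ 2.40 d⁻¹

k_a(T₂) = k_a(T₁) · θ^(T₂−T₁) = 1.94 × 1.025^(28.7−20.0)
= 1.94 × 1.025^8.70 = 1.94 × 1.240 = 2.405 d⁻¹.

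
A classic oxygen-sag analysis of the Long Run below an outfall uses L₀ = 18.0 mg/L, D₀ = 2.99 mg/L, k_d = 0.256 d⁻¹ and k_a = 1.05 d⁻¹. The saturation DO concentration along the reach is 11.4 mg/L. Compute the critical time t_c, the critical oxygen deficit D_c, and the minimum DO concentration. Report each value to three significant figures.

t_c = [1/(k_a−k_d)] ln[(k_a/k_d)(1 − D₀(k_a−k_d)/(k_d L₀))]
= [1/(1.05−0.256)] ln[(1.05/0.256)(1 − 2.99×0.7940/(0.256×18.0))]
= (1/0.7940) ln[4.102 × 0.4848] = 1.259 × ln(1.988) = 1.259 × 0.6873 = 0.8657 d.
D_c = (k_d/k_a) L₀ e^(−k_d t_c) = (0.256/1.05) × 18.0 × e^(−0.256×0.8657) = 0.2438 × 18.0 × 0.8012 = 3.516 mg/L.
Minimum DO = C_s − D_c = 11.4 − 3.516 = 7.884 mg/L.

t_c ≈ 0.866 d; D_c ≈ 3.52 mg/L; min DO ≈ 7.88 mg/L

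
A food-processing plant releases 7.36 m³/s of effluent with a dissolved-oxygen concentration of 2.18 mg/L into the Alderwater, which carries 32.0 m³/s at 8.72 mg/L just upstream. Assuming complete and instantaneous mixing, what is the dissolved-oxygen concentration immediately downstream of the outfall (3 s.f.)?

Flow-weighted mixing: C = (Q_r C_r + Q_w C_w)/(Q_r + Q_w)
= (32.0×8.72 + 7.36×2.18)/(32.0 + 7.36) = 295.1/39.36 = 7.497 mg/L.

7.50 mg/L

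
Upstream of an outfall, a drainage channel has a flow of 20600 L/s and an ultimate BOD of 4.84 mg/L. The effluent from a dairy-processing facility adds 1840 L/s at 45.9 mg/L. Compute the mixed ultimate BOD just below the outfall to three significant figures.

Flow-weighted mixing: C = (Q_r C_r + Q_w C_w)/(Q_r + Q_w)
= (20600×4.84 + 1840×45.9)/(20600 + 1840) = 184200/22440 = 8.207 mg/L.

8.21 mg/L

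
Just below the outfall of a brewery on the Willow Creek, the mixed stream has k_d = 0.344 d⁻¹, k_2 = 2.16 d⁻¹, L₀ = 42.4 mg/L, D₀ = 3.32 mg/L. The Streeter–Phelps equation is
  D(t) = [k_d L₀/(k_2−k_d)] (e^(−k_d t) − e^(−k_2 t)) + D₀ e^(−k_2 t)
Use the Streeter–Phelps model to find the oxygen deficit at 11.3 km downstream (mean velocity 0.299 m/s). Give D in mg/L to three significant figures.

D ≈ 5.08 mg/L

Travel time t = x/v = 11.3 km / (0.299 m/s) = 11300 m / 0.299 m/s = 37790 s = 0.4374 d.
k_d L₀/(k_2−k_d) = 0.344×42.4/(2.16−0.344) = 14.59/1.816 = 8.032 mg/L.
e^(−k_d t) = e^(−0.344×0.4374) = 0.8603; e^(−k_2 t) = e^(−2.16×0.4374) = 0.3888.
D = 8.032 × (0.8603 − 0.3888) + 3.32 × 0.3888 = 3.787 + 1.291 = 5.078 mg/L.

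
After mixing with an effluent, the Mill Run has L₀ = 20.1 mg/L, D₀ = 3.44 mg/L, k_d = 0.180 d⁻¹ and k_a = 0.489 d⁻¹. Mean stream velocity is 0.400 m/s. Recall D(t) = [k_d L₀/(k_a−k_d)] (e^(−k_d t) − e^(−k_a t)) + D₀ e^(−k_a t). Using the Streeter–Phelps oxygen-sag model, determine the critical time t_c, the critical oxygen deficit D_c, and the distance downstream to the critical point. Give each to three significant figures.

t_c ≈ 2.11 d; D_c ≈ 5.06 mg/L; x_c ≈ 72.9 km

t_c = [1/(k_a−k_d)] ln[(k_a/k_d)(1 − D₀(k_a−k_d)/(k_d L₀))]
= [1/(0.489−0.180)] ln[(0.489/0.180)(1 − 3.44×0.3090/(0.180×20.1))]
= (1/0.3090) ln[2.717 × 0.7062] = 3.236 × ln(1.919) = 3.236 × 0.6516 = 2.109 d.
L(t_c) = L₀ e^(−k_d t_c) = 20.1 × 0.6842 = 13.75 mg/L, and at the critical point k_a D_c = k_d L, so D_c = (0.180/0.489) × 13.75 = 5.062 mg/L.
x_c = v t_c = 0.400 m/s × 2.109 d × 86400 s/d = 72870 m ≈ 72.9 km.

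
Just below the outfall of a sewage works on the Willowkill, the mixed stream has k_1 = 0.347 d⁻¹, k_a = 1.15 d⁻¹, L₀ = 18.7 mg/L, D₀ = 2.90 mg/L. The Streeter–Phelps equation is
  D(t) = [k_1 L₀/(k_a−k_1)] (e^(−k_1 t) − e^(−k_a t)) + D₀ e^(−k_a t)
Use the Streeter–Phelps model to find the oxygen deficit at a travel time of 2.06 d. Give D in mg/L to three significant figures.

D ≈ 3.47 mg/L

k_1 L₀/(k_a−k_1) = 0.347×18.7/(1.15−0.347) = 6.489/0.8030 = 8.081 mg/L.
e^(−k_1 t) = e^(−0.347×2.060) = 0.4893; e^(−k_a t) = e^(−1.15×2.060) = 0.09357.
D = 8.081 × (0.4893 − 0.09357) + 2.90 × 0.09357 = 3.198 + 0.2714 = 3.469 mg/L.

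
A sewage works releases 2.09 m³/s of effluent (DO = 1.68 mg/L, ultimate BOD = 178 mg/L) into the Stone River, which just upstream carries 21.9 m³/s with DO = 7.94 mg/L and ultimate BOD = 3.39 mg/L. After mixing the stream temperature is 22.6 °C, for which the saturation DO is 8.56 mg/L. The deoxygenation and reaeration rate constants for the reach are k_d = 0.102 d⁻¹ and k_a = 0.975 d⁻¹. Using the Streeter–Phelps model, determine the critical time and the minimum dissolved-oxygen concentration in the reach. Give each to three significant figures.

t_c ≈ 1.71 d; minimum DO ≈ 6.92 mg/L

Mixed DO = (21.9×7.94 + 2.09×1.68)/(21.9+2.09) = 177.4/23.99 = 7.395 mg/L.
Mixed L₀ = (21.9×3.39 + 2.09×178)/(23.99) = 446.3/23.99 = 18.60 mg/L.
Initial deficit D₀ = C_s − DO₀ = 8.56 − 7.395 = 1.165 mg/L.
t_c = (1/0.8730) ln[(0.975/0.102)(1 − 1.165×0.8730/(0.102×18.60))] = 1.145 × ln(4.433) = 1.706 d.
D_c = (0.102/0.975) × 18.60 × e^(−0.102×1.706) = 0.1046 × 18.60 × 0.8403 = 1.635 mg/L.
Minimum DO = 8.56 − 1.635 = 6.925 mg/L.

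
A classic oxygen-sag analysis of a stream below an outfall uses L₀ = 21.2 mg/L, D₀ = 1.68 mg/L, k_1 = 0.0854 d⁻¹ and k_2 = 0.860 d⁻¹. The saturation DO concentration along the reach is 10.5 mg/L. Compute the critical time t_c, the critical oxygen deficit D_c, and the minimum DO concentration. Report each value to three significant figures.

t_c ≈ 1.34 d; D_c ≈ 1.88 mg/L; min DO ≈ 8.62 mg/L

At the critical point dD/dt = 0, so k_1 L₀ e^(−k_1 t) = k_2 D. Substituting D(t) from the Streeter–Phelps equation and solving for t gives
t_c = ln[(k_2/k_1)(1 − D₀(k_2−k_1)/(k_1 L₀))] / (k_2−k_1).
Here k_2−k_1 = 0.7746 d⁻¹ and 1 − D₀(k_2−k_1)/(k_1 L₀) = 1 − 1.68×0.7746/(0.0854×21.2) = 0.2812, so
t_c = ln(10.07 × 0.2812) / 0.7746 = 1.041 / 0.7746 = 1.344 d.
D_c = (k_1/k_2) L₀ e^(−k_1 t_c) = (0.0854/0.860) × 21.2 × e^(−0.0854×1.344) = 0.09930 × 21.2 × 0.8916 = 1.877 mg/L.
Minimum DO = C_s − D_c = 10.5 − 1.877 = 8.623 mg/L.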